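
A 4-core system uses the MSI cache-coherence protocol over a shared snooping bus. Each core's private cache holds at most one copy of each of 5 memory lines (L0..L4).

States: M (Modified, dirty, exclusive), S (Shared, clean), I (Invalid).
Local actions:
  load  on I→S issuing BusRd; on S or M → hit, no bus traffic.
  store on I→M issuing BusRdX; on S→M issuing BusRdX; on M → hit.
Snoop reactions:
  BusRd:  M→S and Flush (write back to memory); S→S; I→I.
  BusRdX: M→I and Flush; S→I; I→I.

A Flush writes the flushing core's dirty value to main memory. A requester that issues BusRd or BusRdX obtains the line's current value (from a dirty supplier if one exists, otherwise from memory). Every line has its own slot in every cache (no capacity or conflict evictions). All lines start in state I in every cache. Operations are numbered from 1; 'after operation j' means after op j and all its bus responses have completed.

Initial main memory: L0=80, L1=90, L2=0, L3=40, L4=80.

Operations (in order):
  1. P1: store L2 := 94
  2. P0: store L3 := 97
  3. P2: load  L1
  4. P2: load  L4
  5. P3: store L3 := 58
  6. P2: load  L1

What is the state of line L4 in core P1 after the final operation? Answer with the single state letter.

step 1: P1: store L2 := 94  ⟶  IMII  (L2)  txn=BusRdX  M[L2]=0
step 2: P0: store L3 := 97  ⟶  MIII  (L3)  txn=BusRdX  M[L3]=40
step 3: P2: load  L1  ⟶  IISI  (L1)  txn=BusRd  M[L1]=90
step 4: P2: load  L4  ⟶  IISI  (L4)  txn=BusRd  M[L4]=80
step 5: P3: store L3 := 58  ⟶  IIIM  (L3)  txn=BusRdX+Flush  M[L3]=97
step 6: P2: load  L1  ⟶  IISI  (L1)  txn=∅  M[L1]=90

state = I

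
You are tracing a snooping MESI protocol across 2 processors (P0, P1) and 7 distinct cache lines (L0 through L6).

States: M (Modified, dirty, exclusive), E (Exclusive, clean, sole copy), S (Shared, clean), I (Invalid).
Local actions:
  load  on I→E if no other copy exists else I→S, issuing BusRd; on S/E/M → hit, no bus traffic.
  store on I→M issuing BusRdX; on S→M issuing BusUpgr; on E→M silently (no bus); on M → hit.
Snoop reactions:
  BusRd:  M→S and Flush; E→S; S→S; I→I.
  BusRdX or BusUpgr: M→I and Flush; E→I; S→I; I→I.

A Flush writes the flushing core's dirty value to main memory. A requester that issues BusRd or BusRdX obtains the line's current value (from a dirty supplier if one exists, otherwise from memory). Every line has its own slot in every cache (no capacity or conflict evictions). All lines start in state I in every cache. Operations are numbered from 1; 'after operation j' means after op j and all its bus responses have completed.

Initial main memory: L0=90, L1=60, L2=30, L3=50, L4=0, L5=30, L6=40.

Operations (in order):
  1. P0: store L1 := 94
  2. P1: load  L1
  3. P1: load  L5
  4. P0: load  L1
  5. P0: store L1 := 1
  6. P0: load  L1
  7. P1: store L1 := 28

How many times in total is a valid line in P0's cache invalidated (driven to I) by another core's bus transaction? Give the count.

invalidations = 1

  op1 P0: store L1 := 94 → M/I on L1; bus BusRdX; mem=60
  op2 P1: load  L1 → S/S on L1; bus BusRd Flush; mem=94
  op3 P1: load  L5 → I/E on L5; bus BusRd; mem=30
  op4 P0: load  L1 → S/S on L1; bus (none); mem=94
  op5 P0: store L1 := 1 → M/I on L1; bus BusUpgr; mem=94
  op6 P0: load  L1 → M/I on L1; bus (none); mem=94
  op7 P1: store L1 := 28 → I/M on L1; bus BusRdX Flush; mem=1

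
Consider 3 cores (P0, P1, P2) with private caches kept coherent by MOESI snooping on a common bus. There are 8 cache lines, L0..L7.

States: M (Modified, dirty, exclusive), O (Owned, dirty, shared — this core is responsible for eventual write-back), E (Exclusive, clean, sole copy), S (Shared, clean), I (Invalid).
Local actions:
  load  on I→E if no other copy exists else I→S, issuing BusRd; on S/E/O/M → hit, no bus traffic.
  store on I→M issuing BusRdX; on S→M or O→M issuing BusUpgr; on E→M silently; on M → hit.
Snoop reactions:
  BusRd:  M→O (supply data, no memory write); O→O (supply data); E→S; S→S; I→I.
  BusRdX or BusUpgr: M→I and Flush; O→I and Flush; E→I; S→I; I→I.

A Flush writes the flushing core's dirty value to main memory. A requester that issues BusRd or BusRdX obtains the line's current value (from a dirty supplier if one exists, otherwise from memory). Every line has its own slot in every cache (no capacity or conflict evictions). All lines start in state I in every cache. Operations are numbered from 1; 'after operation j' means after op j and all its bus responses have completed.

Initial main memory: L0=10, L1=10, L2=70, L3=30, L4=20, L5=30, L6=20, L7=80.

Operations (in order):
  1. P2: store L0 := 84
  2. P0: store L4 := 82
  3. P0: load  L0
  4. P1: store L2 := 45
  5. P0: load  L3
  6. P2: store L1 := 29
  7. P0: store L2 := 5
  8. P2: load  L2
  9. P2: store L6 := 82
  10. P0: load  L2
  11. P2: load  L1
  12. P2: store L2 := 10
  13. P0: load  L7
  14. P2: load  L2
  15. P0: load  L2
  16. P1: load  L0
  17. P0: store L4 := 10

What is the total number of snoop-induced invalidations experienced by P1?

1. P2: store L0 := 84  bus=[BusRdX]  L0: P0=I P1=I P2=M  mem[L0]=10
2. P0: store L4 := 82  bus=[BusRdX]  L4: P0=M P1=I P2=I  mem[L4]=20
3. P0: load  L0  bus=[BusRd]  L0: P0=S P1=I P2=O  mem[L0]=10
4. P1: store L2 := 45  bus=[BusRdX]  L2: P0=I P1=M P2=I  mem[L2]=70
5. P0: load  L3  bus=[BusRd]  L3: P0=E P1=I P2=I  mem[L3]=30
6. P2: store L1 := 29  bus=[BusRdX]  L1: P0=I P1=I P2=M  mem[L1]=10
7. P0: store L2 := 5  bus=[BusRdX,Flush]  L2: P0=M P1=I P2=I  mem[L2]=45
8. P2: load  L2  bus=[BusRd]  L2: P0=O P1=I P2=S  mem[L2]=45
9. P2: store L6 := 82  bus=[BusRdX]  L6: P0=I P1=I P2=M  mem[L6]=20
10. P0: load  L2  bus=[-]  L2: P0=O P1=I P2=S  mem[L2]=45
11. P2: load  L1  bus=[-]  L1: P0=I P1=I P2=M  mem[L1]=10
12. P2: store L2 := 10  bus=[BusUpgr,Flush]  L2: P0=I P1=I P2=M  mem[L2]=5
13. P0: load  L7  bus=[BusRd]  L7: P0=E P1=I P2=I  mem[L7]=80
14. P2: load  L2  bus=[-]  L2: P0=I P1=I P2=M  mem[L2]=5
15. P0: load  L2  bus=[BusRd]  L2: P0=S P1=I P2=O  mem[L2]=5
16. P1: load  L0  bus=[BusRd]  L0: P0=S P1=S P2=O  mem[L0]=10
17. P0: store L4 := 10  bus=[-]  L4: P0=M P1=I P2=I  mem[L4]=20

invalidations = 1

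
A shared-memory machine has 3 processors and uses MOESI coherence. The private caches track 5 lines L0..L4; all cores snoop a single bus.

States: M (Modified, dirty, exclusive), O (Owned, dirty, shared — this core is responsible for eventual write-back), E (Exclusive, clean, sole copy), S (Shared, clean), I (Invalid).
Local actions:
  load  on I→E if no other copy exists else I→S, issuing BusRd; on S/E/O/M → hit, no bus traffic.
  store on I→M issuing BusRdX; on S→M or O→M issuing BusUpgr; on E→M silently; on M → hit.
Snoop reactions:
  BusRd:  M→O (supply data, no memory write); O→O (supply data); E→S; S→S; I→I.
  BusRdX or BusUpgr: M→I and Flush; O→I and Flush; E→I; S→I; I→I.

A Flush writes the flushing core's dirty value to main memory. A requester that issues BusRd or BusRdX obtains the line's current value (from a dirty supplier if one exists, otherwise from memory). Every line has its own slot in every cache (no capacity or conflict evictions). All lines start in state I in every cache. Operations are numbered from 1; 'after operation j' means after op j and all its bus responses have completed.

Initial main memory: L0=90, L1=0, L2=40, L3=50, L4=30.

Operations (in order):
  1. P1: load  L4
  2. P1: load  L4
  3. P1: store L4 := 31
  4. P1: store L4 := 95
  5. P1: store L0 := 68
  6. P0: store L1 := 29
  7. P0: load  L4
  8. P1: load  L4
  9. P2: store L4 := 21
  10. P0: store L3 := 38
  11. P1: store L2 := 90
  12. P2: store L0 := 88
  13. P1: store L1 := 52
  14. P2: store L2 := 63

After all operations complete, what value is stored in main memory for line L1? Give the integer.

memory[L1] = 29

[1] P1: load  L4 | P0:I, P1:E(30), P2:I | bus: BusRd
[2] P1: load  L4 | P0:I, P1:E(30), P2:I | bus: none
[3] P1: store L4 := 31 | P0:I, P1:M(31), P2:I | bus: none
[4] P1: store L4 := 95 | P0:I, P1:M(95), P2:I | bus: none
[5] P1: store L0 := 68 | P0:I, P1:M(68), P2:I | bus: BusRdX
[6] P0: store L1 := 29 | P0:M(29), P1:I, P2:I | bus: BusRdX
[7] P0: load  L4 | P0:S(95), P1:O(95), P2:I | bus: BusRd
[8] P1: load  L4 | P0:S(95), P1:O(95), P2:I | bus: none
[9] P2: store L4 := 21 | P0:I, P1:I, P2:M(21) | bus: BusRdX,Flush
[10] P0: store L3 := 38 | P0:M(38), P1:I, P2:I | bus: BusRdX
[11] P1: store L2 := 90 | P0:I, P1:M(90), P2:I | bus: BusRdX
[12] P2: store L0 := 88 | P0:I, P1:I, P2:M(88) | bus: BusRdX,Flush
[13] P1: store L1 := 52 | P0:I, P1:M(52), P2:I | bus: BusRdX,Flush
[14] P2: store L2 := 63 | P0:I, P1:I, P2:M(63) | bus: BusRdX,Flush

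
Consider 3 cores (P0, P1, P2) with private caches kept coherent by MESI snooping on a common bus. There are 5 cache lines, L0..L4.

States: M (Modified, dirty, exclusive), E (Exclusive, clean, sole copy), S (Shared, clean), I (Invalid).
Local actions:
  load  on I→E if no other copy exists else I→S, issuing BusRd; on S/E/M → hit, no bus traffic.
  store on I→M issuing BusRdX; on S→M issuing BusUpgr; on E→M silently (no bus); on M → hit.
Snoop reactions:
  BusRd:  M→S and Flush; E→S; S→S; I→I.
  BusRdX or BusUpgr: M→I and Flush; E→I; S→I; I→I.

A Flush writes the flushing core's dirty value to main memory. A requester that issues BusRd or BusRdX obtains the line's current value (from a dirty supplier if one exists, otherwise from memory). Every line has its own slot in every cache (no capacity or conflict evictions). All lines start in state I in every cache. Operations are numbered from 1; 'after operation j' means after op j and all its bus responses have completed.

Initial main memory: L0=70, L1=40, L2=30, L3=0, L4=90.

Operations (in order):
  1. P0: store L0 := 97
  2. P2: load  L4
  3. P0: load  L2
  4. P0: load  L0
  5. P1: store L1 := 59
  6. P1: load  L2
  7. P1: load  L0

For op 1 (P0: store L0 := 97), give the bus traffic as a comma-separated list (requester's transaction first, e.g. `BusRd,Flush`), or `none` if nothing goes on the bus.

step 1: P0: store L0 := 97  ⟶  MII  (L0)  txn=BusRdX  M[L0]=70
step 2: P2: load  L4  ⟶  IIE  (L4)  txn=BusRd  M[L4]=90
step 3: P0: load  L2  ⟶  EII  (L2)  txn=BusRd  M[L2]=30
step 4: P0: load  L0  ⟶  MII  (L0)  txn=∅  M[L0]=70
step 5: P1: store L1 := 59  ⟶  IMI  (L1)  txn=BusRdX  M[L1]=40
step 6: P1: load  L2  ⟶  SSI  (L2)  txn=BusRd  M[L2]=30
step 7: P1: load  L0  ⟶  SSI  (L0)  txn=BusRd+Flush  M[L0]=97

bus = BusRdX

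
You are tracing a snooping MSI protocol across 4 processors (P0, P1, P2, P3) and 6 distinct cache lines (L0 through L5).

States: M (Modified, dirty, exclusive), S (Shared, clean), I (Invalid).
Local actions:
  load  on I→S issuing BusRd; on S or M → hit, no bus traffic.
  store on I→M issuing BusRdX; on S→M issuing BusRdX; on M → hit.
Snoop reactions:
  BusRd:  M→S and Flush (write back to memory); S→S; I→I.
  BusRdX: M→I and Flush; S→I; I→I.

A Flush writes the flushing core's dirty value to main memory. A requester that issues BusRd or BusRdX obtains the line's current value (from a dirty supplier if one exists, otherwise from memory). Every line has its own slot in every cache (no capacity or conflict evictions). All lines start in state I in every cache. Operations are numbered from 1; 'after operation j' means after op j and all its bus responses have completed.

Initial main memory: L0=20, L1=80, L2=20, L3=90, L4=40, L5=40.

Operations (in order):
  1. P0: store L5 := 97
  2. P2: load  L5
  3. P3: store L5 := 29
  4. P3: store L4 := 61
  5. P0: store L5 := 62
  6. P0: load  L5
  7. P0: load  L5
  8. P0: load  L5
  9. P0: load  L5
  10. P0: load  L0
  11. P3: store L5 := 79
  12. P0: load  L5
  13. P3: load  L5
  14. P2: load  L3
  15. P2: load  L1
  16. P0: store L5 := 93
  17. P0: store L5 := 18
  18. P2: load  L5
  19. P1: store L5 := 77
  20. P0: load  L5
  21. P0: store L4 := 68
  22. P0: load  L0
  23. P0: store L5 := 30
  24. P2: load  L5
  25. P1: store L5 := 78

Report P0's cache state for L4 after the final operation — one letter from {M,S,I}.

state = M

step 1: P0: store L5 := 97  ⟶  MIII  (L5)  txn=BusRdX  M[L5]=40
step 2: P2: load  L5  ⟶  SISI  (L5)  txn=BusRd+Flush  M[L5]=97
step 3: P3: store L5 := 29  ⟶  IIIM  (L5)  txn=BusRdX  M[L5]=97
step 4: P3: store L4 := 61  ⟶  IIIM  (L4)  txn=BusRdX  M[L4]=40
step 5: P0: store L5 := 62  ⟶  MIII  (L5)  txn=BusRdX+Flush  M[L5]=29
step 6: P0: load  L5  ⟶  MIII  (L5)  txn=∅  M[L5]=29
step 7: P0: load  L5  ⟶  MIII  (L5)  txn=∅  M[L5]=29
step 8: P0: load  L5  ⟶  MIII  (L5)  txn=∅  M[L5]=29
step 9: P0: load  L5  ⟶  MIII  (L5)  txn=∅  M[L5]=29
step 10: P0: load  L0  ⟶  SIII  (L0)  txn=BusRd  M[L0]=20
step 11: P3: store L5 := 79  ⟶  IIIM  (L5)  txn=BusRdX+Flush  M[L5]=62
step 12: P0: load  L5  ⟶  SIIS  (L5)  txn=BusRd+Flush  M[L5]=79
step 13: P3: load  L5  ⟶  SIIS  (L5)  txn=∅  M[L5]=79
step 14: P2: load  L3  ⟶  IISI  (L3)  txn=BusRd  M[L3]=90
step 15: P2: load  L1  ⟶  IISI  (L1)  txn=BusRd  M[L1]=80
step 16: P0: store L5 := 93  ⟶  MIII  (L5)  txn=BusRdX  M[L5]=79
step 17: P0: store L5 := 18  ⟶  MIII  (L5)  txn=∅  M[L5]=79
step 18: P2: load  L5  ⟶  SISI  (L5)  txn=BusRd+Flush  M[L5]=18
step 19: P1: store L5 := 77  ⟶  IMII  (L5)  txn=BusRdX  M[L5]=18
step 20: P0: load  L5  ⟶  SSII  (L5)  txn=BusRd+Flush  M[L5]=77
step 21: P0: store L4 := 68  ⟶  MIII  (L4)  txn=BusRdX+Flush  M[L4]=61
step 22: P0: load  L0  ⟶  SIII  (L0)  txn=∅  M[L0]=20
step 23: P0: store L5 := 30  ⟶  MIII  (L5)  txn=BusRdX  M[L5]=77
step 24: P2: load  L5  ⟶  SISI  (L5)  txn=BusRd+Flush  M[L5]=30
step 25: P1: store L5 := 78  ⟶  IMII  (L5)  txn=BusRdX  M[L5]=30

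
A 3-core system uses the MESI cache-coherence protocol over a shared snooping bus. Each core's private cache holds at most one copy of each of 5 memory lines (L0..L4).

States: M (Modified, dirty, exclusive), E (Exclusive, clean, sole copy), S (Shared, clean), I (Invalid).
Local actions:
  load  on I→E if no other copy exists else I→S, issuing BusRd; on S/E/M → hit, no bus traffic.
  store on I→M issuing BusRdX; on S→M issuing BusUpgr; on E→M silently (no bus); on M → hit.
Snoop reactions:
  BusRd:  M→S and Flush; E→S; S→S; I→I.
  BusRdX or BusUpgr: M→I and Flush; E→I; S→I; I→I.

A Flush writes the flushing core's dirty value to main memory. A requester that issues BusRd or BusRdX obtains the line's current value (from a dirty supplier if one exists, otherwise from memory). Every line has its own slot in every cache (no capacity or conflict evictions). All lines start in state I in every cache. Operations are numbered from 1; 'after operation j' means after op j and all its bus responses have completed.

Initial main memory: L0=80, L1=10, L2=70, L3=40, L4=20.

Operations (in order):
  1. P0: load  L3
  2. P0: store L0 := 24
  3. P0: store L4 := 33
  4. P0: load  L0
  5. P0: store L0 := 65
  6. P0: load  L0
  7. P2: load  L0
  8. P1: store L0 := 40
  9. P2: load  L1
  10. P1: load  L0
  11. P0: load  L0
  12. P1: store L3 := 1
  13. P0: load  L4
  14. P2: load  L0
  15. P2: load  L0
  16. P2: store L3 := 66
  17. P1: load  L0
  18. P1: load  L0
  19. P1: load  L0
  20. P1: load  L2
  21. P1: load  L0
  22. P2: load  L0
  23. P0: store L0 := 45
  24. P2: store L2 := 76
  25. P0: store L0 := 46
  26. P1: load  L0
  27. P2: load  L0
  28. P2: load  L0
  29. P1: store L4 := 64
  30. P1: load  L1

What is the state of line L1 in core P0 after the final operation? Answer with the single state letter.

state = I

1. P0: load  L3  bus=[BusRd]  L3: P0=E P1=I P2=I  mem[L3]=40
2. P0: store L0 := 24  bus=[BusRdX]  L0: P0=M P1=I P2=I  mem[L0]=80
3. P0: store L4 := 33  bus=[BusRdX]  L4: P0=M P1=I P2=I  mem[L4]=20
4. P0: load  L0  bus=[-]  L0: P0=M P1=I P2=I  mem[L0]=80
5. P0: store L0 := 65  bus=[-]  L0: P0=M P1=I P2=I  mem[L0]=80
6. P0: load  L0  bus=[-]  L0: P0=M P1=I P2=I  mem[L0]=80
7. P2: load  L0  bus=[BusRd,Flush]  L0: P0=S P1=I P2=S  mem[L0]=65
8. P1: store L0 := 40  bus=[BusRdX]  L0: P0=I P1=M P2=I  mem[L0]=65
9. P2: load  L1  bus=[BusRd]  L1: P0=I P1=I P2=E  mem[L1]=10
10. P1: load  L0  bus=[-]  L0: P0=I P1=M P2=I  mem[L0]=65
11. P0: load  L0  bus=[BusRd,Flush]  L0: P0=S P1=S P2=I  mem[L0]=40
12. P1: store L3 := 1  bus=[BusRdX]  L3: P0=I P1=M P2=I  mem[L3]=40
13. P0: load  L4  bus=[-]  L4: P0=M P1=I P2=I  mem[L4]=20
14. P2: load  L0  bus=[BusRd]  L0: P0=S P1=S P2=S  mem[L0]=40
15. P2: load  L0  bus=[-]  L0: P0=S P1=S P2=S  mem[L0]=40
16. P2: store L3 := 66  bus=[BusRdX,Flush]  L3: P0=I P1=I P2=M  mem[L3]=1
17. P1: load  L0  bus=[-]  L0: P0=S P1=S P2=S  mem[L0]=40
18. P1: load  L0  bus=[-]  L0: P0=S P1=S P2=S  mem[L0]=40
19. P1: load  L0  bus=[-]  L0: P0=S P1=S P2=S  mem[L0]=40
20. P1: load  L2  bus=[BusRd]  L2: P0=I P1=E P2=I  mem[L2]=70
21. P1: load  L0  bus=[-]  L0: P0=S P1=S P2=S  mem[L0]=40
22. P2: load  L0  bus=[-]  L0: P0=S P1=S P2=S  mem[L0]=40
23. P0: store L0 := 45  bus=[BusUpgr]  L0: P0=M P1=I P2=I  mem[L0]=40
24. P2: store L2 := 76  bus=[BusRdX]  L2: P0=I P1=I P2=M  mem[L2]=70
25. P0: store L0 := 46  bus=[-]  L0: P0=M P1=I P2=I  mem[L0]=40
26. P1: load  L0  bus=[BusRd,Flush]  L0: P0=S P1=S P2=I  mem[L0]=46
27. P2: load  L0  bus=[BusRd]  L0: P0=S P1=S P2=S  mem[L0]=46
28. P2: load  L0  bus=[-]  L0: P0=S P1=S P2=S  mem[L0]=46
29. P1: store L4 := 64  bus=[BusRdX,Flush]  L4: P0=I P1=M P2=I  mem[L4]=33
30. P1: load  L1  bus=[BusRd]  L1: P0=I P1=S P2=S  mem[L1]=10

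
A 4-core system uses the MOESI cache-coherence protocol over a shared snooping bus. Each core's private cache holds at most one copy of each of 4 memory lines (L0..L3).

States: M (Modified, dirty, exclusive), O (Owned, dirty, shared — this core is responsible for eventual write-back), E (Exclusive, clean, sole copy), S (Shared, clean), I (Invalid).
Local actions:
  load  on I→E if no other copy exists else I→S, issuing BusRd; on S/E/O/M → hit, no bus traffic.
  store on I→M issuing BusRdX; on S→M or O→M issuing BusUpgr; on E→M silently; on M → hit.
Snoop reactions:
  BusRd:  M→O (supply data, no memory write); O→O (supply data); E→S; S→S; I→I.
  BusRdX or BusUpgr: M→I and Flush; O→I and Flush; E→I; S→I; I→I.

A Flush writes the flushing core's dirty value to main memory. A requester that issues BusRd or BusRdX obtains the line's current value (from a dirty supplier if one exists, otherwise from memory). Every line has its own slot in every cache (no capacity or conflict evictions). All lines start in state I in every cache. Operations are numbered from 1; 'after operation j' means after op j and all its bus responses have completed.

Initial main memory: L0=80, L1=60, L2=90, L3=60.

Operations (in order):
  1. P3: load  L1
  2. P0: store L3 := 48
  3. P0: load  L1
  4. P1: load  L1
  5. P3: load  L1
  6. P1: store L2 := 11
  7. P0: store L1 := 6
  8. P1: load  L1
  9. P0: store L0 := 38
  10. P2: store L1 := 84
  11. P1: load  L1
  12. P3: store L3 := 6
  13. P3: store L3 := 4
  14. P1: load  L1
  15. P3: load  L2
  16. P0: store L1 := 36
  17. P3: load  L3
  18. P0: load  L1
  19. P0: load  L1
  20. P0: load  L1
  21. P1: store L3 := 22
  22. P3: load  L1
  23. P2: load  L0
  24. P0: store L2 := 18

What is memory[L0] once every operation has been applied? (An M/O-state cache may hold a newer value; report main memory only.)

  op1 P3: load  L1 → I/I/I/E on L1; bus BusRd; mem=60
  op2 P0: store L3 := 48 → M/I/I/I on L3; bus BusRdX; mem=60
  op3 P0: load  L1 → S/I/I/S on L1; bus BusRd; mem=60
  op4 P1: load  L1 → S/S/I/S on L1; bus BusRd; mem=60
  op5 P3: load  L1 → S/S/I/S on L1; bus (none); mem=60
  op6 P1: store L2 := 11 → I/M/I/I on L2; bus BusRdX; mem=90
  op7 P0: store L1 := 6 → M/I/I/I on L1; bus BusUpgr; mem=60
  op8 P1: load  L1 → O/S/I/I on L1; bus BusRd; mem=60
  op9 P0: store L0 := 38 → M/I/I/I on L0; bus BusRdX; mem=80
  op10 P2: store L1 := 84 → I/I/M/I on L1; bus BusRdX Flush; mem=6
  op11 P1: load  L1 → I/S/O/I on L1; bus BusRd; mem=6
  op12 P3: store L3 := 6 → I/I/I/M on L3; bus BusRdX Flush; mem=48
  op13 P3: store L3 := 4 → I/I/I/M on L3; bus (none); mem=48
  op14 P1: load  L1 → I/S/O/I on L1; bus (none); mem=6
  op15 P3: load  L2 → I/O/I/S on L2; bus BusRd; mem=90
  op16 P0: store L1 := 36 → M/I/I/I on L1; bus BusRdX Flush; mem=84
  op17 P3: load  L3 → I/I/I/M on L3; bus (none); mem=48
  op18 P0: load  L1 → M/I/I/I on L1; bus (none); mem=84
  op19 P0: load  L1 → M/I/I/I on L1; bus (none); mem=84
  op20 P0: load  L1 → M/I/I/I on L1; bus (none); mem=84
  op21 P1: store L3 := 22 → I/M/I/I on L3; bus BusRdX Flush; mem=4
  op22 P3: load  L1 → O/I/I/S on L1; bus BusRd; mem=84
  op23 P2: load  L0 → O/I/S/I on L0; bus BusRd; mem=80
  op24 P0: store L2 := 18 → M/I/I/I on L2; bus BusRdX Flush; mem=11

memory[L0] = 80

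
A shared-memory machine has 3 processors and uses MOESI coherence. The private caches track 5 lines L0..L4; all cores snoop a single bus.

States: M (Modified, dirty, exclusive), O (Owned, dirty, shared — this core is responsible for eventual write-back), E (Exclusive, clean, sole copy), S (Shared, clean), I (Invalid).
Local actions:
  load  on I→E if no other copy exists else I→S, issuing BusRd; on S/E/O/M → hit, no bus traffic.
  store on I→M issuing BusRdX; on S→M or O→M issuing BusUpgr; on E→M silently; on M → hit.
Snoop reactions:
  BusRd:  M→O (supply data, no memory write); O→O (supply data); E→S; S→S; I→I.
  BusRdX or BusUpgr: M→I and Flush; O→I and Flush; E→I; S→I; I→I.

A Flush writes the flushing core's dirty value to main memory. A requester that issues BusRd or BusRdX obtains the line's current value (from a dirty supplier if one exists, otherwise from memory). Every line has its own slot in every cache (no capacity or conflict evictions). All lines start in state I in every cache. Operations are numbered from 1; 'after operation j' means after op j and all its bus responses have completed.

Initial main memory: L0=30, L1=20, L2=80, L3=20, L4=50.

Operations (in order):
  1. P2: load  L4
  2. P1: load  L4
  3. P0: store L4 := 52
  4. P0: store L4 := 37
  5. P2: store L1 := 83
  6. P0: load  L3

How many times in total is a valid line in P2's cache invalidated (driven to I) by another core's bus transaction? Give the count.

invalidations = 1

[1] P2: load  L4 | P0:I, P1:I, P2:E(50) | bus: BusRd
[2] P1: load  L4 | P0:I, P1:S(50), P2:S(50) | bus: BusRd
[3] P0: store L4 := 52 | P0:M(52), P1:I, P2:I | bus: BusRdX
[4] P0: store L4 := 37 | P0:M(37), P1:I, P2:I | bus: none
[5] P2: store L1 := 83 | P0:I, P1:I, P2:M(83) | bus: BusRdX
[6] P0: load  L3 | P0:E(20), P1:I, P2:I | bus: BusRd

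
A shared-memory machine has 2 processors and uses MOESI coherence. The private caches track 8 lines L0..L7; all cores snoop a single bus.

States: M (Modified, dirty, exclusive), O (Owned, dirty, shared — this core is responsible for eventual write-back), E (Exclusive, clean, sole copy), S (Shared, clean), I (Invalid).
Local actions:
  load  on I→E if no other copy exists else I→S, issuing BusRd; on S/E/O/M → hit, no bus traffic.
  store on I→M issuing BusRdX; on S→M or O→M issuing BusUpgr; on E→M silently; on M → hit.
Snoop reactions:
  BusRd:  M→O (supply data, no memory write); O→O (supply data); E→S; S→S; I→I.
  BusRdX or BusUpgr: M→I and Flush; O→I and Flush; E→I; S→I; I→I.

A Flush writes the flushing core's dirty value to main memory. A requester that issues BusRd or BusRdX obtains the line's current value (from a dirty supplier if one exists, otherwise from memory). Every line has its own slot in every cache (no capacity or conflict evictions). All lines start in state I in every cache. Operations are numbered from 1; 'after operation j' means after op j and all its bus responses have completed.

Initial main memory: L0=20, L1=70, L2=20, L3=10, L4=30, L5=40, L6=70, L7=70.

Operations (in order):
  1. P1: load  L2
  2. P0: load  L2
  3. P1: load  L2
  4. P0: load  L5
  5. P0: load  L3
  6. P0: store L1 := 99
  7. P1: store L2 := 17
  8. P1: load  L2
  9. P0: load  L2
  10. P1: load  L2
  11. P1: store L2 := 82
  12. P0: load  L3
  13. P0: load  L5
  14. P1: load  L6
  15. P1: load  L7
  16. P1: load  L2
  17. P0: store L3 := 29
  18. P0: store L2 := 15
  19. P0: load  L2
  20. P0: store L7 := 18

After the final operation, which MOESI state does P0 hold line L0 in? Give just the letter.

  op1 P1: load  L2 → I/E on L2; bus BusRd; mem=20
  op2 P0: load  L2 → S/S on L2; bus BusRd; mem=20
  op3 P1: load  L2 → S/S on L2; bus (none); mem=20
  op4 P0: load  L5 → E/I on L5; bus BusRd; mem=40
  op5 P0: load  L3 → E/I on L3; bus BusRd; mem=10
  op6 P0: store L1 := 99 → M/I on L1; bus BusRdX; mem=70
  op7 P1: store L2 := 17 → I/M on L2; bus BusUpgr; mem=20
  op8 P1: load  L2 → I/M on L2; bus (none); mem=20
  op9 P0: load  L2 → S/O on L2; bus BusRd; mem=20
  op10 P1: load  L2 → S/O on L2; bus (none); mem=20
  op11 P1: store L2 := 82 → I/M on L2; bus BusUpgr; mem=20
  op12 P0: load  L3 → E/I on L3; bus (none); mem=10
  op13 P0: load  L5 → E/I on L5; bus (none); mem=40
  op14 P1: load  L6 → I/E on L6; bus BusRd; mem=70
  op15 P1: load  L7 → I/E on L7; bus BusRd; mem=70
  op16 P1: load  L2 → I/M on L2; bus (none); mem=20
  op17 P0: store L3 := 29 → M/I on L3; bus (none); mem=10
  op18 P0: store L2 := 15 → M/I on L2; bus BusRdX Flush; mem=82
  op19 P0: load  L2 → M/I on L2; bus (none); mem=82
  op20 P0: store L7 := 18 → M/I on L7; bus BusRdX; mem=70

state = I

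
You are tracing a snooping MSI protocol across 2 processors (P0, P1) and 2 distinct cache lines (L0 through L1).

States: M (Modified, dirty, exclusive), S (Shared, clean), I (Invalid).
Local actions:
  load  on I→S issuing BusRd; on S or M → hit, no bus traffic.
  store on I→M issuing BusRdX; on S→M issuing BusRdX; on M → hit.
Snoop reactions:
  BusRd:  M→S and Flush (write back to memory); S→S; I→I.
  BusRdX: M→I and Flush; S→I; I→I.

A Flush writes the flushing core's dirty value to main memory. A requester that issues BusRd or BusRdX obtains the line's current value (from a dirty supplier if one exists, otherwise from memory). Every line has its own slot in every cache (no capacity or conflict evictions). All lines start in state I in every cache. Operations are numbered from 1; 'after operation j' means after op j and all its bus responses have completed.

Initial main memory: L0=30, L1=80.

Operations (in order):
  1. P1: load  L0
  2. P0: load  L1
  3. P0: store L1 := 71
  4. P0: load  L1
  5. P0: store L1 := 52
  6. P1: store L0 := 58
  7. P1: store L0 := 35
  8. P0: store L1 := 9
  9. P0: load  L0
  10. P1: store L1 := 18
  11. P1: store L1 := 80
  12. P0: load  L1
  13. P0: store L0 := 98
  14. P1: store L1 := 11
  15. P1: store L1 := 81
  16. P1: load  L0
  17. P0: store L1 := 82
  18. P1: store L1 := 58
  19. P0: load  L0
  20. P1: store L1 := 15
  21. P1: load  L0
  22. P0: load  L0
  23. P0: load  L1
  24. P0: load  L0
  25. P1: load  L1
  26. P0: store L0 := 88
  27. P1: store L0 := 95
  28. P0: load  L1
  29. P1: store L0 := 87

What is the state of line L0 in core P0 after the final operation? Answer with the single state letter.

[1] P1: load  L0 | P0:I, P1:S(30) | bus: BusRd
[2] P0: load  L1 | P0:S(80), P1:I | bus: BusRd
[3] P0: store L1 := 71 | P0:M(71), P1:I | bus: BusRdX
[4] P0: load  L1 | P0:M(71), P1:I | bus: none
[5] P0: store L1 := 52 | P0:M(52), P1:I | bus: none
[6] P1: store L0 := 58 | P0:I, P1:M(58) | bus: BusRdX
[7] P1: store L0 := 35 | P0:I, P1:M(35) | bus: none
[8] P0: store L1 := 9 | P0:M(9), P1:I | bus: none
[9] P0: load  L0 | P0:S(35), P1:S(35) | bus: BusRd,Flush
[10] P1: store L1 := 18 | P0:I, P1:M(18) | bus: BusRdX,Flush
[11] P1: store L1 := 80 | P0:I, P1:M(80) | bus: none
[12] P0: load  L1 | P0:S(80), P1:S(80) | bus: BusRd,Flush
[13] P0: store L0 := 98 | P0:M(98), P1:I | bus: BusRdX
[14] P1: store L1 := 11 | P0:I, P1:M(11) | bus: BusRdX
[15] P1: store L1 := 81 | P0:I, P1:M(81) | bus: none
[16] P1: load  L0 | P0:S(98), P1:S(98) | bus: BusRd,Flush
[17] P0: store L1 := 82 | P0:M(82), P1:I | bus: BusRdX,Flush
[18] P1: store L1 := 58 | P0:I, P1:M(58) | bus: BusRdX,Flush
[19] P0: load  L0 | P0:S(98), P1:S(98) | bus: none
[20] P1: store L1 := 15 | P0:I, P1:M(15) | bus: none
[21] P1: load  L0 | P0:S(98), P1:S(98) | bus: none
[22] P0: load  L0 | P0:S(98), P1:S(98) | bus: none
[23] P0: load  L1 | P0:S(15), P1:S(15) | bus: BusRd,Flush
[24] P0: load  L0 | P0:S(98), P1:S(98) | bus: none
[25] P1: load  L1 | P0:S(15), P1:S(15) | bus: none
[26] P0: store L0 := 88 | P0:M(88), P1:I | bus: BusRdX
[27] P1: store L0 := 95 | P0:I, P1:M(95) | bus: BusRdX,Flush
[28] P0: load  L1 | P0:S(15), P1:S(15) | bus: none
[29] P1: store L0 := 87 | P0:I, P1:M(87) | bus: none

state = I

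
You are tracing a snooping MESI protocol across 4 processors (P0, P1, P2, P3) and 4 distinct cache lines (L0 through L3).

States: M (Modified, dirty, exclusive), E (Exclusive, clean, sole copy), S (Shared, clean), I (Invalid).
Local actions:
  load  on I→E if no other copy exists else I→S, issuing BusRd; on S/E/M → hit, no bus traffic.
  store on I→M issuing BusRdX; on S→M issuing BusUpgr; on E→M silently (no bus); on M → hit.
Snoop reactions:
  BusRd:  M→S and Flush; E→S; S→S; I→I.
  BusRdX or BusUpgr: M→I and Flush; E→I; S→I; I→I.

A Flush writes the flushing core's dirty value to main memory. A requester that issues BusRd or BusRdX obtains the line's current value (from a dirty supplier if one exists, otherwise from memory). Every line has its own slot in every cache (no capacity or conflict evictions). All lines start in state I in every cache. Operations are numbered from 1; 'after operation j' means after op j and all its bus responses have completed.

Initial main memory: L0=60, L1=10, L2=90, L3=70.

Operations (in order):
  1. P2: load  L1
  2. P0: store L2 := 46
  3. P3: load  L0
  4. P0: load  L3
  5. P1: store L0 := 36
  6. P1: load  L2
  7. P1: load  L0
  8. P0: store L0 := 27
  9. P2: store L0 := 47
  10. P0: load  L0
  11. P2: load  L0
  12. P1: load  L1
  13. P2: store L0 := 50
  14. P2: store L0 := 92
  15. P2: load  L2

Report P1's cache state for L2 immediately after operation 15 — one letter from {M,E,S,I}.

state = S

1. P2: load  L1  bus=[BusRd]  L1: P0=I P1=I P2=E P3=I  mem[L1]=10
2. P0: store L2 := 46  bus=[BusRdX]  L2: P0=M P1=I P2=I P3=I  mem[L2]=90
3. P3: load  L0  bus=[BusRd]  L0: P0=I P1=I P2=I P3=E  mem[L0]=60
4. P0: load  L3  bus=[BusRd]  L3: P0=E P1=I P2=I P3=I  mem[L3]=70
5. P1: store L0 := 36  bus=[BusRdX]  L0: P0=I P1=M P2=I P3=I  mem[L0]=60
6. P1: load  L2  bus=[BusRd,Flush]  L2: P0=S P1=S P2=I P3=I  mem[L2]=46
7. P1: load  L0  bus=[-]  L0: P0=I P1=M P2=I P3=I  mem[L0]=60
8. P0: store L0 := 27  bus=[BusRdX,Flush]  L0: P0=M P1=I P2=I P3=I  mem[L0]=36
9. P2: store L0 := 47  bus=[BusRdX,Flush]  L0: P0=I P1=I P2=M P3=I  mem[L0]=27
10. P0: load  L0  bus=[BusRd,Flush]  L0: P0=S P1=I P2=S P3=I  mem[L0]=47
11. P2: load  L0  bus=[-]  L0: P0=S P1=I P2=S P3=I  mem[L0]=47
12. P1: load  L1  bus=[BusRd]  L1: P0=I P1=S P2=S P3=I  mem[L1]=10
13. P2: store L0 := 50  bus=[BusUpgr]  L0: P0=I P1=I P2=M P3=I  mem[L0]=47
14. P2: store L0 := 92  bus=[-]  L0: P0=I P1=I P2=M P3=I  mem[L0]=47
15. P2: load  L2  bus=[BusRd]  L2: P0=S P1=S P2=S P3=I  mem[L2]=46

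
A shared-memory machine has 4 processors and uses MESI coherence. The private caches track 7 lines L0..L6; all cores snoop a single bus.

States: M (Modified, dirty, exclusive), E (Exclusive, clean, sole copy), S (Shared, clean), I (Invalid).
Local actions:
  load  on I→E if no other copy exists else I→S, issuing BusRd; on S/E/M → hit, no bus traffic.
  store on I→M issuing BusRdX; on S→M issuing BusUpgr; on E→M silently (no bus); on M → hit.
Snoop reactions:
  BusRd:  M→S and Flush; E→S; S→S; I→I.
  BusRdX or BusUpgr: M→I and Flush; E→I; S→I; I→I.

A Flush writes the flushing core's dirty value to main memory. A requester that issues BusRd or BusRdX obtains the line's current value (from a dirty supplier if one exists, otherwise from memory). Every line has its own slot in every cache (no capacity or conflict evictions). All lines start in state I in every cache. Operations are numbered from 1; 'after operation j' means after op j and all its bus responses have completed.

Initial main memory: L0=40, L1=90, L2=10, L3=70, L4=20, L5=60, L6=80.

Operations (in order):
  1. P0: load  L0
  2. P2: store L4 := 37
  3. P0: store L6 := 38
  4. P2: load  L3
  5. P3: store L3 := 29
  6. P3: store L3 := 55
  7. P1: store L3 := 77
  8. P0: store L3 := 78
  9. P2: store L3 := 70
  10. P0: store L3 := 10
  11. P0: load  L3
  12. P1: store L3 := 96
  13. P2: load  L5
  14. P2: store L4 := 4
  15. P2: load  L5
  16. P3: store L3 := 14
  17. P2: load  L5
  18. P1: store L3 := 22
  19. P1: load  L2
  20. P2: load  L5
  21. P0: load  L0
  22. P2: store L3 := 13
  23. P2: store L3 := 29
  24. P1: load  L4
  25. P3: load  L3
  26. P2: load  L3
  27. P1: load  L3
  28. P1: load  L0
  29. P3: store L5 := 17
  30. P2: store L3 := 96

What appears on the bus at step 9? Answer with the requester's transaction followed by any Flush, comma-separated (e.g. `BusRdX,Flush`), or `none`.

bus = BusRdX,Flush

1. P0: load  L0  bus=[BusRd]  L0: P0=E P1=I P2=I P3=I  mem[L0]=40
2. P2: store L4 := 37  bus=[BusRdX]  L4: P0=I P1=I P2=M P3=I  mem[L4]=20
3. P0: store L6 := 38  bus=[BusRdX]  L6: P0=M P1=I P2=I P3=I  mem[L6]=80
4. P2: load  L3  bus=[BusRd]  L3: P0=I P1=I P2=E P3=I  mem[L3]=70
5. P3: store L3 := 29  bus=[BusRdX]  L3: P0=I P1=I P2=I P3=M  mem[L3]=70
6. P3: store L3 := 55  bus=[-]  L3: P0=I P1=I P2=I P3=M  mem[L3]=70
7. P1: store L3 := 77  bus=[BusRdX,Flush]  L3: P0=I P1=M P2=I P3=I  mem[L3]=55
8. P0: store L3 := 78  bus=[BusRdX,Flush]  L3: P0=M P1=I P2=I P3=I  mem[L3]=77
9. P2: store L3 := 70  bus=[BusRdX,Flush]  L3: P0=I P1=I P2=M P3=I  mem[L3]=78
10. P0: store L3 := 10  bus=[BusRdX,Flush]  L3: P0=M P1=I P2=I P3=I  mem[L3]=70
11. P0: load  L3  bus=[-]  L3: P0=M P1=I P2=I P3=I  mem[L3]=70
12. P1: store L3 := 96  bus=[BusRdX,Flush]  L3: P0=I P1=M P2=I P3=I  mem[L3]=10
13. P2: load  L5  bus=[BusRd]  L5: P0=I P1=I P2=E P3=I  mem[L5]=60
14. P2: store L4 := 4  bus=[-]  L4: P0=I P1=I P2=M P3=I  mem[L4]=20
15. P2: load  L5  bus=[-]  L5: P0=I P1=I P2=E P3=I  mem[L5]=60
16. P3: store L3 := 14  bus=[BusRdX,Flush]  L3: P0=I P1=I P2=I P3=M  mem[L3]=96
17. P2: load  L5  bus=[-]  L5: P0=I P1=I P2=E P3=I  mem[L5]=60
18. P1: store L3 := 22  bus=[BusRdX,Flush]  L3: P0=I P1=M P2=I P3=I  mem[L3]=14
19. P1: load  L2  bus=[BusRd]  L2: P0=I P1=E P2=I P3=I  mem[L2]=10
20. P2: load  L5  bus=[-]  L5: P0=I P1=I P2=E P3=I  mem[L5]=60
21. P0: load  L0  bus=[-]  L0: P0=E P1=I P2=I P3=I  mem[L0]=40
22. P2: store L3 := 13  bus=[BusRdX,Flush]  L3: P0=I P1=I P2=M P3=I  mem[L3]=22
23. P2: store L3 := 29  bus=[-]  L3: P0=I P1=I P2=M P3=I  mem[L3]=22
24. P1: load  L4  bus=[BusRd,Flush]  L4: P0=I P1=S P2=S P3=I  mem[L4]=4
25. P3: load  L3  bus=[BusRd,Flush]  L3: P0=I P1=I P2=S P3=S  mem[L3]=29
26. P2: load  L3  bus=[-]  L3: P0=I P1=I P2=S P3=S  mem[L3]=29
27. P1: load  L3  bus=[BusRd]  L3: P0=I P1=S P2=S P3=S  mem[L3]=29
28. P1: load  L0  bus=[BusRd]  L0: P0=S P1=S P2=I P3=I  mem[L0]=40
29. P3: store L5 := 17  bus=[BusRdX]  L5: P0=I P1=I P2=I P3=M  mem[L5]=60
30. P2: store L3 := 96  bus=[BusUpgr]  L3: P0=I P1=I P2=M P3=I  mem[L3]=29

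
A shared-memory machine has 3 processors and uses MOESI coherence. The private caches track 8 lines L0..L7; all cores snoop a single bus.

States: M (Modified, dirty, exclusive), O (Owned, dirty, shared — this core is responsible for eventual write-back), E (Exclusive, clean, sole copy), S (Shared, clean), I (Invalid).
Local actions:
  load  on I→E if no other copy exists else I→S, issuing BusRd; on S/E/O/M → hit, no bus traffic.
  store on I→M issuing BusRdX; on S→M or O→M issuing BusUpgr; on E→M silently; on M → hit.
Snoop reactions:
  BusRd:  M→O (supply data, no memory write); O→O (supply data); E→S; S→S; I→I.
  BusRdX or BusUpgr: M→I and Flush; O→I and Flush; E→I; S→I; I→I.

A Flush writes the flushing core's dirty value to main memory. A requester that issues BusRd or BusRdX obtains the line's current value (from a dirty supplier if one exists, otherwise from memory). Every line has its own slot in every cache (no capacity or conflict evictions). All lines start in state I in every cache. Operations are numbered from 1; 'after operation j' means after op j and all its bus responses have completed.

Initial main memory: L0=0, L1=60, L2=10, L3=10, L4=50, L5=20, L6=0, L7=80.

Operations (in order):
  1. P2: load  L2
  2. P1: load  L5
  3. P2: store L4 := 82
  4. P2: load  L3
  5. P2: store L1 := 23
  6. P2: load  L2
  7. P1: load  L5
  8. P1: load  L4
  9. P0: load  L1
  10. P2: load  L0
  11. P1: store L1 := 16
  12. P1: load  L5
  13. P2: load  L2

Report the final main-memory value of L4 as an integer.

step 1: P2: load  L2  ⟶  IIE  (L2)  txn=BusRd  M[L2]=10
step 2: P1: load  L5  ⟶  IEI  (L5)  txn=BusRd  M[L5]=20
step 3: P2: store L4 := 82  ⟶  IIM  (L4)  txn=BusRdX  M[L4]=50
step 4: P2: load  L3  ⟶  IIE  (L3)  txn=BusRd  M[L3]=10
step 5: P2: store L1 := 23  ⟶  IIM  (L1)  txn=BusRdX  M[L1]=60
step 6: P2: load  L2  ⟶  IIE  (L2)  txn=∅  M[L2]=10
step 7: P1: load  L5  ⟶  IEI  (L5)  txn=∅  M[L5]=20
step 8: P1: load  L4  ⟶  ISO  (L4)  txn=BusRd  M[L4]=50
step 9: P0: load  L1  ⟶  SIO  (L1)  txn=BusRd  M[L1]=60
step 10: P2: load  L0  ⟶  IIE  (L0)  txn=BusRd  M[L0]=0
step 11: P1: store L1 := 16  ⟶  IMI  (L1)  txn=BusRdX+Flush  M[L1]=23
step 12: P1: load  L5  ⟶  IEI  (L5)  txn=∅  M[L5]=20
step 13: P2: load  L2  ⟶  IIE  (L2)  txn=∅  M[L2]=10

memory[L4] = 50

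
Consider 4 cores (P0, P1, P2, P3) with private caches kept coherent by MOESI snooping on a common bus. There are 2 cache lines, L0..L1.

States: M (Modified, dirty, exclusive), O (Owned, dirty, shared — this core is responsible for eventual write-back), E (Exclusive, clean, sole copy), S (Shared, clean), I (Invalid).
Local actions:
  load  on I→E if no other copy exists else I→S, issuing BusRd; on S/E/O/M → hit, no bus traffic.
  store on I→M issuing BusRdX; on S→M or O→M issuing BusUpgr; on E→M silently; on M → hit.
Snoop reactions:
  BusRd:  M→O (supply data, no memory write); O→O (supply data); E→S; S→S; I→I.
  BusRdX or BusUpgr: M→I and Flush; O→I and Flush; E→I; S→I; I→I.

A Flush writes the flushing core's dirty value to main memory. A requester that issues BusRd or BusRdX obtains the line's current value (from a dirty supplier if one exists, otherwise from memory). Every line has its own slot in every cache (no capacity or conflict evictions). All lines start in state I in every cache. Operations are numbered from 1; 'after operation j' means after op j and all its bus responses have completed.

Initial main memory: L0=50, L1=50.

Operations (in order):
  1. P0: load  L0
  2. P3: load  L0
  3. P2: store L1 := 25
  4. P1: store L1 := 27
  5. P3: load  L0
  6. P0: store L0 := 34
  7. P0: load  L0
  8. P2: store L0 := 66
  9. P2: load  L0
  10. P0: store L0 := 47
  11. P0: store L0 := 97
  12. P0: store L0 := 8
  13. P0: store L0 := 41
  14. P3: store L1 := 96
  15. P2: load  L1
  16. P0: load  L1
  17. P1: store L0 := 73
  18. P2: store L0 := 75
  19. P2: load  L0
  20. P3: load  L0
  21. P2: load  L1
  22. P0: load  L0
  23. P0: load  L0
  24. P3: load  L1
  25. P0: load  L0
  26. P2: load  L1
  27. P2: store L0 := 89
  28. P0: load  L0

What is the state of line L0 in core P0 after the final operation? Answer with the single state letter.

step 1: P0: load  L0  ⟶  EIII  (L0)  txn=BusRd  M[L0]=50
step 2: P3: load  L0  ⟶  SIIS  (L0)  txn=BusRd  M[L0]=50
step 3: P2: store L1 := 25  ⟶  IIMI  (L1)  txn=BusRdX  M[L1]=50
step 4: P1: store L1 := 27  ⟶  IMII  (L1)  txn=BusRdX+Flush  M[L1]=25
step 5: P3: load  L0  ⟶  SIIS  (L0)  txn=∅  M[L0]=50
step 6: P0: store L0 := 34  ⟶  MIII  (L0)  txn=BusUpgr  M[L0]=50
step 7: P0: load  L0  ⟶  MIII  (L0)  txn=∅  M[L0]=50
step 8: P2: store L0 := 66  ⟶  IIMI  (L0)  txn=BusRdX+Flush  M[L0]=34
step 9: P2: load  L0  ⟶  IIMI  (L0)  txn=∅  M[L0]=34
step 10: P0: store L0 := 47  ⟶  MIII  (L0)  txn=BusRdX+Flush  M[L0]=66
step 11: P0: store L0 := 97  ⟶  MIII  (L0)  txn=∅  M[L0]=66
step 12: P0: store L0 := 8  ⟶  MIII  (L0)  txn=∅  M[L0]=66
step 13: P0: store L0 := 41  ⟶  MIII  (L0)  txn=∅  M[L0]=66
step 14: P3: store L1 := 96  ⟶  IIIM  (L1)  txn=BusRdX+Flush  M[L1]=27
step 15: P2: load  L1  ⟶  IISO  (L1)  txn=BusRd  M[L1]=27
step 16: P0: load  L1  ⟶  SISO  (L1)  txn=BusRd  M[L1]=27
step 17: P1: store L0 := 73  ⟶  IMII  (L0)  txn=BusRdX+Flush  M[L0]=41
step 18: P2: store L0 := 75  ⟶  IIMI  (L0)  txn=BusRdX+Flush  M[L0]=73
step 19: P2: load  L0  ⟶  IIMI  (L0)  txn=∅  M[L0]=73
step 20: P3: load  L0  ⟶  IIOS  (L0)  txn=BusRd  M[L0]=73
step 21: P2: load  L1  ⟶  SISO  (L1)  txn=∅  M[L1]=27
step 22: P0: load  L0  ⟶  SIOS  (L0)  txn=BusRd  M[L0]=73
step 23: P0: load  L0  ⟶  SIOS  (L0)  txn=∅  M[L0]=73
step 24: P3: load  L1  ⟶  SISO  (L1)  txn=∅  M[L1]=27
step 25: P0: load  L0  ⟶  SIOS  (L0)  txn=∅  M[L0]=73
step 26: P2: load  L1  ⟶  SISO  (L1)  txn=∅  M[L1]=27
step 27: P2: store L0 := 89  ⟶  IIMI  (L0)  txn=BusUpgr  M[L0]=73
step 28: P0: load  L0  ⟶  SIOI  (L0)  txn=BusRd  M[L0]=73

state = S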